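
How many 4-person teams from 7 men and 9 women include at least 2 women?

Sum over valid woman counts:
C(9,2)C(7,2) = 756
C(9,3)C(7,1) = 588
C(9,4)C(7,0) = 126
Total: 756 + 588 + 126.

Final answer: 1470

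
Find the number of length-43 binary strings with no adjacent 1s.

Classify by the final bit: ...0 gives a(n-1) strings, ...01 gives a(n-2) strings. Thus a(n) = a(n-1) + a(n-2) with a(1)=2, a(2)=3.
Computing successive values: a(1)=2, a(2)=3, a(3)=5, a(4)=8, a(5)=13, a(6)=21, a(7)=34, a(8)=55, a(9)=89, a(10)=144, a(11)=233, a(12)=377, a(13)=610, a(14)=987, a(15)=1597, a(16)=2584, a(17)=4181, a(18)=6765, a(19)=10946, a(20)=17711, a(21)=28657, a(22)=46368, a(23)=75025, a(24)=121393, a(25)=196418, a(26)=317811, a(27)=514229, a(28)=832040, a(29)=1346269, a(30)=2178309, a(31)=3524578, a(32)=5702887, a(33)=9227465, a(34)=14930352, a(35)=24157817, a(36)=39088169, a(37)=63245986, a(38)=102334155, a(39)=165580141, a(40)=267914296, a(41)=433494437, a(42)=701408733, a(43)=1134903170.

Final answer: 1134903170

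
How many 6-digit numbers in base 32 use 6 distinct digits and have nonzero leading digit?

First digit: 31 (nonzero). Second: 31 (not first). Third: 30, etc.
Total: 31 x 31 x 30 x 29 x 28 x 27.

Final answer: 632068920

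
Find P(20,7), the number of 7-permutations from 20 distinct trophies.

P(20,7) = 20!/(20-7)! = 20!/13!.

Final answer: P(20,7) = 390700800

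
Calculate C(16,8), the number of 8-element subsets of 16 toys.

C(16,8) = 16!/(8! x (16-8)!).

Final answer: C(16,8) = 12870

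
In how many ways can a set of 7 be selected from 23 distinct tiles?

C(23,7) = 23!/(7! x (23-7)!).

Final answer: C(23,7) = 245157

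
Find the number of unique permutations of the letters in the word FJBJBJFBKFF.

Letters (B:3, F:4, J:3, K:1). Total letters: 11.
Permutations = 11!/(4! x 3! x 3!).

Final answer: 46200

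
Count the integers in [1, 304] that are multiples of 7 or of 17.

Multiples of 7: 43. Multiples of 17: 17. Of both (lcm=119): 2.
By inclusion-exclusion: 43 + 17 - 2.

Final answer: 58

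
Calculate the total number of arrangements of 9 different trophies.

The number of ways to arrange 9 distinct objects is 9!.

Final answer: 9! = 362880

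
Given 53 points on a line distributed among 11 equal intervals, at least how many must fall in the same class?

By pigeonhole with 53 objects and 11 categories: ceiling(53/11).

Final answer: 5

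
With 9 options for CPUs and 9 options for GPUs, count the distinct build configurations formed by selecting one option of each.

By the multiplication principle: 9 x 9.

Final answer: 81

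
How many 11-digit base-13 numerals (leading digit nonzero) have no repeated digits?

First digit: 12 (nonzero). Second: 12 (not first). Third: 11, etc.
Total: 12 x 12 x 11 x 10 x 9 x 8 x 7 x 6 x 5 x 4 x 3.

Final answer: 2874009600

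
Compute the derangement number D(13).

Derangements satisfy D(n) = (n-1)(D(n-1) + D(n-2)), starting from D(0)=1, D(1)=0.
Building up: D(2)=1, D(3)=2, D(4)=9, D(5)=44, D(6)=265, D(7)=1854, D(8)=14833, D(9)=133496, D(10)=1334961, D(11)=14684570, D(12)=176214841.
D(13) = 12 x (D(12) + D(11)) = 12 x (176214841 + 14684570).

Final answer: D(13) = 2290792932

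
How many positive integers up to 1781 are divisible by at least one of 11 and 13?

Multiples of 11: 161. Multiples of 13: 137. Of both (lcm=143): 12.
By inclusion-exclusion: 161 + 137 - 12.

Final answer: 286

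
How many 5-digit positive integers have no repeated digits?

First digit: 9 (not 0). Second: 9 (not first). Third: 8, etc.
Total: 9 x 9 x 8 x 7 x 6.

Final answer: 27216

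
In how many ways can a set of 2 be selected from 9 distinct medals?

C(9,2) = 9!/(2! x (9-2)!).

Final answer: C(9,2) = 36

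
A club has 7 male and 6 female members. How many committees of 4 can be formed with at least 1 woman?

Sum over valid woman counts:
C(6,1)C(7,3) = 210
C(6,2)C(7,2) = 315
C(6,3)C(7,1) = 140
C(6,4)C(7,0) = 15
Total: 210 + 315 + 140 + 15.

Final answer: 680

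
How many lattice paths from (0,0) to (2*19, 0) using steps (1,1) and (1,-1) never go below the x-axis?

Total monotonic paths to (19,19): C(38,19) = 35345263800.
Paths that cross above y=x (reflection bijection): C(38,20) = 33578000610.
Valid Dyck paths: 35345263800 - 33578000610.
(This is the Catalan number C_{19}.)

Final answer: C_{19} = 1767263190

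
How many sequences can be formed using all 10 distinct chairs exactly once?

The number of ways to arrange 10 distinct objects is 10!.

Final answer: 10! = 3628800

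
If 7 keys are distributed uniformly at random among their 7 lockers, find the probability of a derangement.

Use the recurrence D(n) = (n-1)(D(n-1) + D(n-2)) with D(0)=1, D(1)=0.
Building up: D(2)=1, D(3)=2, D(4)=9, D(5)=44, D(6)=265, D(7)=1854.
Total arrangements: 7! = 5040.
Probability = D(7)/7! = 103/280.

Final answer: D(7)/7! = 1854/5040 = 0.367857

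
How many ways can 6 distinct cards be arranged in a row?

The number of ways to arrange 6 distinct objects is 6!.

Final answer: 6! = 720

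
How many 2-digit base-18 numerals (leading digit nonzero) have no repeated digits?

The leading digit has 17 choices (anything but zero); the next has 17 (anything but the first), then 16, and so on, one fewer each time.
Total: 17 x 17.

Final answer: 289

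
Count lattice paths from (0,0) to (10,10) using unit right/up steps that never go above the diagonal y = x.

Total monotonic paths to (10,10): C(20,10) = 184756.
Reflecting each bad path at its first crossing gives a bijection with paths to (9,11): C(20,11) = 167960.
Valid Dyck paths: 184756 - 167960.
(This is the Catalan number C_{10}.)

Final answer: C_{10} = 16796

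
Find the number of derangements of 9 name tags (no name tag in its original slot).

D(n) = (n-1)(D(n-1) + D(n-2)), D(0)=1, D(1)=0.
D(2) = 1 x (0 + 1) = 1
D(3) = 2 x (1 + 0) = 2
D(4) = 3 x (2 + 1) = 9
D(5) = 4 x (9 + 2) = 44
D(6) = 5 x (44 + 9) = 265
D(7) = 6 x (265 + 44) = 1854
D(8) = 7 x (1854 + 265) = 14833
D(9) = 8 x (D(8) + D(7)) = 8 x (14833 + 1854)

Final answer: D(9) = 133496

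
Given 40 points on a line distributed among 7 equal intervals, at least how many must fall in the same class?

By pigeonhole with 40 objects and 7 categories: ceiling(40/7).

Final answer: 6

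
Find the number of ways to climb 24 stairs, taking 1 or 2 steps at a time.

Condition on the final move: it is a 1-step (f(n-1) ways to get there) or a 2-step (f(n-2) ways), so f(n) = f(n-1) + f(n-2), with f(1)=1, f(2)=2.
Computing successive values: f(1)=1, f(2)=2, f(3)=3, f(4)=5, f(5)=8, f(6)=13, f(7)=21, f(8)=34, f(9)=55, f(10)=89, f(11)=144, f(12)=233, f(13)=377, f(14)=610, f(15)=987, f(16)=1597, f(17)=2584, f(18)=4181, f(19)=6765, f(20)=10946, f(21)=17711, f(22)=28657, f(23)=46368, f(24)=75025.

Final answer: 75025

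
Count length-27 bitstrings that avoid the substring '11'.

Let a(n) count valid strings. If the last bit is 0 the prefix is any valid string of length n-1; if it is 1 the string must end in 01 with a valid prefix of length n-2. So a(n) = a(n-1) + a(n-2), a(1)=2, a(2)=3.
Iterating the recurrence: a(1)=2, a(2)=3, a(3)=5, a(4)=8, a(5)=13, a(6)=21, a(7)=34, a(8)=55, a(9)=89, a(10)=144, a(11)=233, a(12)=377, a(13)=610, a(14)=987, a(15)=1597, a(16)=2584, a(17)=4181, a(18)=6765, a(19)=10946, a(20)=17711, a(21)=28657, a(22)=46368, a(23)=75025, a(24)=121393, a(25)=196418, a(26)=317811, a(27)=514229.

Final answer: 514229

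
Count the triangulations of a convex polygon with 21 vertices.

The structures are counted by the Catalan number C_n. Here n = 21 - 2 = 19.
C_n = C(2n,n)/(n+1), so C_{19} = C(38,19)/20 = 35345263800/20.

Final answer: C_{19} = 1767263190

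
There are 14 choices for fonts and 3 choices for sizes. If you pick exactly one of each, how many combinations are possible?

By the multiplication principle: 14 x 3.

Final answer: 42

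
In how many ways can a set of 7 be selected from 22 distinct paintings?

C(22,7) = 22!/(7! x (22-7)!).

Final answer: C(22,7) = 170544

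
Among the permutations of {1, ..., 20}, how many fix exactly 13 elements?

Choose which 13 elements are fixed: C(20,13) = 77520.
Derange the remaining 7 using D(j) = (j-1)(D(j-1) + D(j-2)), D(0)=1, D(1)=0: D(2)=1, D(3)=2, D(4)=9, D(5)=44, D(6)=265, D(7)=1854.
Total: 77520 x 1854.

Final answer: C(20,13) D(7) = 143722080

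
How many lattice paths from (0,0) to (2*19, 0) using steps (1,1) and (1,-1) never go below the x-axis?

Total monotonic paths to (19,19): C(38,19) = 35345263800.
Reflecting each bad path at its first crossing gives a bijection with paths to (18,20): C(38,20) = 33578000610.
Valid Dyck paths: 35345263800 - 33578000610.
(These counts are the Catalan numbers.)

Final answer: C_{19} = 1767263190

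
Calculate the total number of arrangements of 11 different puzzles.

The number of ways to arrange 11 distinct objects is 11!.

Final answer: 11! = 39916800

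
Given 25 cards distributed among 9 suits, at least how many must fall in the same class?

By pigeonhole with 25 objects and 9 categories: ceiling(25/9).

Final answer: 3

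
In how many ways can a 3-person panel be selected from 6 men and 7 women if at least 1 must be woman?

Sum over valid woman counts:
C(7,1)C(6,2) = 105
C(7,2)C(6,1) = 126
C(7,3)C(6,0) = 35
Total: 105 + 126 + 35.

Final answer: 266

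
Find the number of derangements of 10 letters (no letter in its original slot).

Use the recurrence D(n) = (n-1)(D(n-1) + D(n-2)) with D(0)=1, D(1)=0.
D(2) = 1 x (0 + 1) = 1
D(3) = 2 x (1 + 0) = 2
D(4) = 3 x (2 + 1) = 9
D(5) = 4 x (9 + 2) = 44
D(6) = 5 x (44 + 9) = 265
D(7) = 6 x (265 + 44) = 1854
D(8) = 7 x (1854 + 265) = 14833
D(9) = 8 x (14833 + 1854) = 133496
D(10) = 9 x (D(9) + D(8)) = 9 x (133496 + 14833)

Final answer: D(10) = 1334961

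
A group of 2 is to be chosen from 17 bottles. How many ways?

C(17,2) = 17!/(2! x (17-2)!).

Final answer: C(17,2) = 136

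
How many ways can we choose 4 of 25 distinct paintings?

C(25,4) = 25!/(4! x 21!).

Final answer: \binom{25}{4} = 12650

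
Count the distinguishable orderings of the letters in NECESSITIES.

Letters (C:1, E:3, I:2, N:1, S:3, T:1). Total letters: 11.
Permutations = 11!/(3! x 3! x 2!).

Final answer: 554400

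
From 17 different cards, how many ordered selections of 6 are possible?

P(17,6) = 17!/(17-6)! = 17!/11!.

Final answer: P(17,6) = 8910720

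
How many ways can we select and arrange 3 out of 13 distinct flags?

P(13,3) = 13!/(13-3)! = 13!/10!.

Final answer: P(13,3) = 1716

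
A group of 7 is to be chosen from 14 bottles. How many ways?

C(14,7) = 14!/(7! x 7!).

Final answer: \binom{14}{7} = 3432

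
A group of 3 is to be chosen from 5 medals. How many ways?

C(5,3) = 5!/(3! x (5-3)!).

Final answer: C(5,3) = 10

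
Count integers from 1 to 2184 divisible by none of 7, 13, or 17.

|div by 7|=312, |div by 13|=168, |div by 17|=128.
|div by 7&13|=24, |div by 7&17|=18, |div by 13&17|=9, |div by all|=1.
By inclusion-exclusion, divisible by at least one: 312+168+128-24-18-9+1 = 558.
Not divisible by any: 2184 - 558.

Final answer: 1626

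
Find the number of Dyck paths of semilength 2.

Total monotonic paths to (2,2): C(4,2) = 6.
By the reflection principle, paths that go above the diagonal number C(4,3) = 4.
Valid Dyck paths: 6 - 4.
(This is the Catalan number C_{2}.)

Final answer: C_{2} = 2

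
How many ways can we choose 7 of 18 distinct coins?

C(18,7) = 18!/(7! x (18-7)!).

Final answer: C(18,7) = 31824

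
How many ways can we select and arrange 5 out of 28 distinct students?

P(28,5) = 28!/(28-5)! = 28!/23!.

Final answer: P(28,5) = 11793600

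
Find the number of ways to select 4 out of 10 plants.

C(10,4) = 10!/(4! x 6!).

Final answer: \binom{10}{4} = 210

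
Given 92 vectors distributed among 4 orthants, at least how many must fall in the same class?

By pigeonhole with 92 objects and 4 categories: ceiling(92/4).

Final answer: 23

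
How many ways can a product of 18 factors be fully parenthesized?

The structures are counted by the Catalan number C_n. Here n = 18 - 1 = 17.
C_n = C(2n,n) - C(2n,n+1), so C_{17} = C(34,17) - C(34,18) = 2333606220 - 2203961430.

Final answer: C_{17} = 129644790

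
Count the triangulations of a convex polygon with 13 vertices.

This is a standard Catalan-number count: the answer is C_n. Here n = 13 - 2 = 11.
Using C_0 = 1 and C_(k+1) = C_k x 2(2k+1)/(k+2), build up term by term: C_1=1, C_2=2, C_3=5, C_4=14, C_5=42, C_6=132, C_7=429, C_8=1430, C_9=4862, C_10=16796, C_11=58786.

Final answer: C_{11} = 58786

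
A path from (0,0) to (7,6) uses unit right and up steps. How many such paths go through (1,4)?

Paths (0,0)->(1,4): C(5,4) = 5.
Paths (1,4)->(7,6): C(8,2) = 28.
By multiplication principle: 5 x 28.

Final answer: 140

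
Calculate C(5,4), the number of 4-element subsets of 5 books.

C(5,4) = 5!/(4! x (5-4)!).

Final answer: C(5,4) = 5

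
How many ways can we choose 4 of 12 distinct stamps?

C(12,4) = 12!/(4! x (12-4)!).

Final answer: C(12,4) = 495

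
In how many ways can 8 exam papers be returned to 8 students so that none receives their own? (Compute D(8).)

Use the recurrence D(n) = (n-1)(D(n-1) + D(n-2)) with D(0)=1, D(1)=0.
D(2) = 1 x (0 + 1) = 1
D(3) = 2 x (1 + 0) = 2
D(4) = 3 x (2 + 1) = 9
D(5) = 4 x (9 + 2) = 44
D(6) = 5 x (44 + 9) = 265
D(7) = 6 x (265 + 44) = 1854
D(8) = 7 x (D(7) + D(6)) = 7 x (1854 + 265)

Final answer: D(8) = 14833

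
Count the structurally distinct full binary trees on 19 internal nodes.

The structures are counted by the Catalan number C_n. Here n = 19.
C_n = C(2n,n)/(n+1), so C_{19} = C(38,19)/20 = 35345263800/20.

Final answer: C_{19} = 1767263190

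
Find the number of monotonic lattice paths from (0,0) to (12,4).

Each path has 12 right steps and 4 up steps in some order (16 steps total).
Choose which 4 of the 16 steps are up: C(16,4).

Final answer: C(16,4) = 1820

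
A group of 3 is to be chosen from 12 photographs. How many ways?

C(12,3) = 12!/(3! x (12-3)!).

Final answer: C(12,3) = 220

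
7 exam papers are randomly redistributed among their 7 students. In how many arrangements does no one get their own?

D(n) = (n-1)(D(n-1) + D(n-2)), D(0)=1, D(1)=0.
D(2) = 1 x (0 + 1) = 1
D(3) = 2 x (1 + 0) = 2
D(4) = 3 x (2 + 1) = 9
D(5) = 4 x (9 + 2) = 44
D(6) = 5 x (44 + 9) = 265
D(7) = 6 x (D(6) + D(5)) = 6 x (265 + 44)

Final answer: D(7) = 1854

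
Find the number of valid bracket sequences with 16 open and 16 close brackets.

This is counted by the nth Catalan number C_n. Here n = 16 (pairs).
C_n = (2n)!/(n!(n+1)!), so C_{16} = 32!/(16! x 17!) = C(32,16)/17 = 601080390/17.

Final answer: C_{16} = 35357670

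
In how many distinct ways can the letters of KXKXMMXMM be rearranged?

Letters (K:2, M:4, X:3). Total letters: 9.
Permutations = 9!/(4! x 3! x 2!).

Final answer: 1260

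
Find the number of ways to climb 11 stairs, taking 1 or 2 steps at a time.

Let f(n) count the ways. The last step is size 1 or 2, so f(n) = f(n-1) + f(n-2) with f(1)=1, f(2)=2.
Building up term by term: f(1)=1, f(2)=2, f(3)=3, f(4)=5, f(5)=8, f(6)=13, f(7)=21, f(8)=34, f(9)=55, f(10)=89, f(11)=144.

Final answer: 144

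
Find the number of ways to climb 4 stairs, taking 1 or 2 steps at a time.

Let f(n) count the ways. The last step is size 1 or 2, so f(n) = f(n-1) + f(n-2) with f(1)=1, f(2)=2.
Iterating the recurrence: f(1)=1, f(2)=2, f(3)=3, f(4)=5.

Final answer: 5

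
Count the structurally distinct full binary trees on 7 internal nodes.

This is counted by the nth Catalan number C_n. Here n = 7.
C_n = C(2n,n)/(n+1), so C_{7} = C(14,7)/8 = 3432/8.

Final answer: C_{7} = 429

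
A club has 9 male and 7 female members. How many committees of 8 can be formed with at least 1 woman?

Sum over valid woman counts:
C(7,1)C(9,7) = 252
C(7,2)C(9,6) = 1764
C(7,3)C(9,5) = 4410
C(7,4)C(9,4) = 4410
C(7,5)C(9,3) = 1764
C(7,6)C(9,2) = 252
C(7,7)C(9,1) = 9
Total: 252 + 1764 + 4410 + 4410 + 1764 + 252 + 9.

Final answer: 12861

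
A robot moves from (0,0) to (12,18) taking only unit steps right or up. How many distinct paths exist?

Each path has 12 right steps and 18 up steps in some order (30 steps total).
Choose which 18 of the 30 steps are up: C(30,18).

Final answer: C(30,18) = 86493225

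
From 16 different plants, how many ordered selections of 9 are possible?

P(16,9) = 16!/(16-9)! = 16!/7!.

Final answer: P(16,9) = 4151347200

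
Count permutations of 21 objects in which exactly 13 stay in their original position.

Choose which 13 elements are fixed: C(21,13) = 203490.
Derange the remaining 8 using D(j) = (j-1)(D(j-1) + D(j-2)), D(0)=1, D(1)=0: D(2)=1, D(3)=2, D(4)=9, D(5)=44, D(6)=265, D(7)=1854, D(8)=14833.
Total: 203490 x 14833.

Final answer: C(21,13) D(8) = 3018367170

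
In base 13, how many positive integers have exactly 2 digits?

In base 13, the leading digit has 12 choices (1..12); each of the remaining 1 digits has 13 choices.
Total: 12 x 13^1.

Final answer: 156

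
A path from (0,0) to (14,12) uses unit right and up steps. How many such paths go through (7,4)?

Paths (0,0)->(7,4): C(11,4) = 330.
Paths (7,4)->(14,12): C(15,8) = 6435.
By multiplication principle: 330 x 6435.

Final answer: 2123550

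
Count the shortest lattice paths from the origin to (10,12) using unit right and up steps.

Each path has 10 right steps and 12 up steps in some order (22 steps total).
Choose which 12 of the 22 steps are up: C(22,12).

Final answer: C(22,12) = 646646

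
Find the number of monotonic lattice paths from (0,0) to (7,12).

Each path has 7 right steps and 12 up steps in some order (19 steps total).
Choose which 12 of the 19 steps are up: C(19,12).

Final answer: C(19,12) = 50388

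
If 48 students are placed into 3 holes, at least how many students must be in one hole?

By the pigeonhole principle: ceiling(48/3).

Final answer: 16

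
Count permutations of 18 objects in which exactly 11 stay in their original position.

Choose which 11 elements are fixed: C(18,11) = 31824.
Derange the remaining 7 using D(j) = (j-1)(D(j-1) + D(j-2)), D(0)=1, D(1)=0: D(2)=1, D(3)=2, D(4)=9, D(5)=44, D(6)=265, D(7)=1854.
Total: 31824 x 1854.

Final answer: C(18,11) D(7) = 59001696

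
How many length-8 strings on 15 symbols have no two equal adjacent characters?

First character: 15 choices. Each subsequent: 14 choices (must differ from the previous one).
Total: 15 x 14^7.

Final answer: 15 x 14^{7} = 1581202560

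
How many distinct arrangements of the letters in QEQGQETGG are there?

Letters (E:2, G:3, Q:3, T:1). Total letters: 9.
Permutations = 9!/(3! x 3! x 2!).

Final answer: 5040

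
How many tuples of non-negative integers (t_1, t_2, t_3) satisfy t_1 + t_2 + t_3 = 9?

Stars and bars with 9 stars and 2 bars:
C(9+3-1, 3-1) = C(11,2).

Final answer: C(11,2) = 55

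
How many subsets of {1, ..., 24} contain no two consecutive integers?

Condition on whether n belongs to the subset: if not, any valid subset of {1, ..., n-1} works (a(n-1)); if so, n-1 is excluded and the rest is a valid subset of {1, ..., n-2} (a(n-2)). Hence a(n) = a(n-1) + a(n-2), a(1)=2, a(2)=3.
Building up term by term: a(1)=2, a(2)=3, a(3)=5, a(4)=8, a(5)=13, a(6)=21, a(7)=34, a(8)=55, a(9)=89, a(10)=144, a(11)=233, a(12)=377, a(13)=610, a(14)=987, a(15)=1597, a(16)=2584, a(17)=4181, a(18)=6765, a(19)=10946, a(20)=17711, a(21)=28657, a(22)=46368, a(23)=75025, a(24)=121393.

Final answer: 121393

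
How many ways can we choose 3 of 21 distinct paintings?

C(21,3) = 21!/(3! x (21-3)!).

Final answer: C(21,3) = 1330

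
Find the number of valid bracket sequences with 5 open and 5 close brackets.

This is counted by the nth Catalan number C_n. Here n = 5 (pairs).
Using C_0 = 1 and C_(k+1) = C_k x 2(2k+1)/(k+2), build up term by term: C_1=1, C_2=2, C_3=5, C_4=14, C_5=42.

Final answer: C_{5} = 42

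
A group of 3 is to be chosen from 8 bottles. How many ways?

C(8,3) = 8!/(3! x 5!).

Final answer: \binom{8}{3} = 56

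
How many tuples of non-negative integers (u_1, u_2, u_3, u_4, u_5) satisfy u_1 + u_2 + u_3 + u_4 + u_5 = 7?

Stars and bars with 7 stars and 4 bars:
C(7+5-1, 5-1) = C(11,4).

Final answer: C(11,4) = 330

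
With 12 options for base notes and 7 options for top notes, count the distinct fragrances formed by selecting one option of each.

By the multiplication principle: 12 x 7.

Final answer: 84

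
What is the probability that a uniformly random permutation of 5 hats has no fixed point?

Use the recurrence D(n) = (n-1)(D(n-1) + D(n-2)) with D(0)=1, D(1)=0.
Building up: D(2)=1, D(3)=2, D(4)=9, D(5)=44.
Total arrangements: 5! = 120.
Probability = D(5)/5! = 11/30.

Final answer: D(5)/5! = 44/120 = 0.366667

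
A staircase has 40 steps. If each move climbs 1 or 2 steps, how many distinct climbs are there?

Let f(n) count the ways. The last step is size 1 or 2, so f(n) = f(n-1) + f(n-2) with f(1)=1, f(2)=2.
Iterating the recurrence: f(1)=1, f(2)=2, f(3)=3, f(4)=5, f(5)=8, f(6)=13, f(7)=21, f(8)=34, f(9)=55, f(10)=89, f(11)=144, f(12)=233, f(13)=377, f(14)=610, f(15)=987, f(16)=1597, f(17)=2584, f(18)=4181, f(19)=6765, f(20)=10946, f(21)=17711, f(22)=28657, f(23)=46368, f(24)=75025, f(25)=121393, f(26)=196418, f(27)=317811, f(28)=514229, f(29)=832040, f(30)=1346269, f(31)=2178309, f(32)=3524578, f(33)=5702887, f(34)=9227465, f(35)=14930352, f(36)=24157817, f(37)=39088169, f(38)=63245986, f(39)=102334155, f(40)=165580141.

Final answer: 165580141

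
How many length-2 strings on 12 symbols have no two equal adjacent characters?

First character: 12 choices. Each subsequent: 11 choices (must differ from the previous one).
Total: 12 x 11^1.

Final answer: 12 x 11^{1} = 132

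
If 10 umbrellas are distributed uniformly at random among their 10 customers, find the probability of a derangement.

Use the recurrence D(n) = (n-1)(D(n-1) + D(n-2)) with D(0)=1, D(1)=0.
Building up: D(2)=1, D(3)=2, D(4)=9, D(5)=44, D(6)=265, D(7)=1854, D(8)=14833, D(9)=133496, D(10)=1334961.
Total arrangements: 10! = 3628800.
Probability = D(10)/10! = 16481/44800.

Final answer: D(10)/10! = 1334961/3628800 = 0.367879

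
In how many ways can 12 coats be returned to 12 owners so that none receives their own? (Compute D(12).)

D(n) = (n-1)(D(n-1) + D(n-2)), D(0)=1, D(1)=0.
D(2) = 1 x (0 + 1) = 1
D(3) = 2 x (1 + 0) = 2
D(4) = 3 x (2 + 1) = 9
D(5) = 4 x (9 + 2) = 44
D(6) = 5 x (44 + 9) = 265
D(7) = 6 x (265 + 44) = 1854
D(8) = 7 x (1854 + 265) = 14833
D(9) = 8 x (14833 + 1854) = 133496
D(10) = 9 x (133496 + 14833) = 1334961
D(11) = 10 x (1334961 + 133496) = 14684570
D(12) = 11 x (D(11) + D(10)) = 11 x (14684570 + 1334961)

Final answer: D(12) = 176214841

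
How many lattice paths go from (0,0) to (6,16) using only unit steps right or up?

Each path has 6 right steps and 16 up steps in some order (22 steps total).
Choose which 16 of the 22 steps are up: C(22,16).

Final answer: C(22,16) = 74613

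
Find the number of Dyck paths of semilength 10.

Total monotonic paths to (10,10): C(20,10) = 184756.
A path is bad iff it touches y = x + 1; reflecting its initial segment maps bad paths bijectively onto all paths to (9,11), of which there are C(20,11) = 167960.
Valid Dyck paths: 184756 - 167960.
(This is the Catalan number C_{10}.)

Final answer: C_{10} = 16796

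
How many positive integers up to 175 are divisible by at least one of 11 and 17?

Multiples of 11: 15. Multiples of 17: 10. Of both (lcm=187): 0.
By inclusion-exclusion: 15 + 10 - 0.

Final answer: 25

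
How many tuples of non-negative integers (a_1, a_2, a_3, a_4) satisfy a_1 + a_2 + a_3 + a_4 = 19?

Stars and bars with 19 stars and 3 bars:
C(19+4-1, 4-1) = C(22,3).

Final answer: C(22,3) = 1540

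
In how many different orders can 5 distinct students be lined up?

The number of ways to arrange 5 distinct objects is 5!.

Final answer: 5! = 120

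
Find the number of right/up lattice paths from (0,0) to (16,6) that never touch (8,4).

Total paths to (16,6): C(22,6) = 74613.
Paths through (8,4): C(12,4) x C(10,2) = 22275.
Avoiding (8,4): 74613 - 22275.

Final answer: 52338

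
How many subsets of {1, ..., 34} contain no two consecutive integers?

Condition on whether n belongs to the subset: if not, any valid subset of {1, ..., n-1} works (a(n-1)); if so, n-1 is excluded and the rest is a valid subset of {1, ..., n-2} (a(n-2)). Hence a(n) = a(n-1) + a(n-2), a(1)=2, a(2)=3.
Computing successive values: a(1)=2, a(2)=3, a(3)=5, a(4)=8, a(5)=13, a(6)=21, a(7)=34, a(8)=55, a(9)=89, a(10)=144, a(11)=233, a(12)=377, a(13)=610, a(14)=987, a(15)=1597, a(16)=2584, a(17)=4181, a(18)=6765, a(19)=10946, a(20)=17711, a(21)=28657, a(22)=46368, a(23)=75025, a(24)=121393, a(25)=196418, a(26)=317811, a(27)=514229, a(28)=832040, a(29)=1346269, a(30)=2178309, a(31)=3524578, a(32)=5702887, a(33)=9227465, a(34)=14930352.

Final answer: 14930352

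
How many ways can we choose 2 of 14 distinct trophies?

C(14,2) = 14!/(2! x (14-2)!).

Final answer: C(14,2) = 91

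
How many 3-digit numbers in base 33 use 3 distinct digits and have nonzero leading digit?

First digit: 32 (nonzero). Second: 32 (not first). Third: 31, etc.
Total: 32 x 32 x 31.

Final answer: 31744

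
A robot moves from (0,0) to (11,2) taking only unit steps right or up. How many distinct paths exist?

Each path has 11 right steps and 2 up steps in some order (13 steps total).
Choose which 2 of the 13 steps are up: C(13,2).

Final answer: C(13,2) = 78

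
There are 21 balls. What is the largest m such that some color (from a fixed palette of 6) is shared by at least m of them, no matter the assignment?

There are 6 possible values for color (from a fixed palette of 6). With 21 balls and 6 categories, by pigeonhole: ceiling(21/6).

Final answer: 4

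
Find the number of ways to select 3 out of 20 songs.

C(20,3) = 20!/(3! x 17!).

Final answer: \binom{20}{3} = 1140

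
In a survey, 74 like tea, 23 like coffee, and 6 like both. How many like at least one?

|A union B| = |A| + |B| - |A intersect B| = 74 + 23 - 6.

Final answer: 91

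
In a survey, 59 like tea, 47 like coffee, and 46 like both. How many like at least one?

|A union B| = |A| + |B| - |A intersect B| = 59 + 47 - 46.

Final answer: 60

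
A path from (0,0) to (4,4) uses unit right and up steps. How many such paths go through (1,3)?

Paths (0,0)->(1,3): C(4,3) = 4.
Paths (1,3)->(4,4): C(4,1) = 4.
By multiplication principle: 4 x 4.

Final answer: 16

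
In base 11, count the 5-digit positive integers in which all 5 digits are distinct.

The leading digit has 10 choices (anything but zero); the next has 10 (anything but the first), then 9, and so on, one fewer each time.
Total: 10 x 10 x 9 x 8 x 7.

Final answer: 50400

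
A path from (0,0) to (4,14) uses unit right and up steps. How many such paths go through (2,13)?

Paths (0,0)->(2,13): C(15,13) = 105.
Paths (2,13)->(4,14): C(3,1) = 3.
By multiplication principle: 105 x 3.

Final answer: 315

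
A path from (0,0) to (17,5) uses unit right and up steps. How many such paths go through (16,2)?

Paths (0,0)->(16,2): C(18,2) = 153.
Paths (16,2)->(17,5): C(4,3) = 4.
By multiplication principle: 153 x 4.

Final answer: 612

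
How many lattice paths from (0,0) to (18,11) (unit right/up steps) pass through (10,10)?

Paths (0,0)->(10,10): C(20,10) = 184756.
Paths (10,10)->(18,11): C(9,1) = 9.
By multiplication principle: 184756 x 9.

Final answer: 1662804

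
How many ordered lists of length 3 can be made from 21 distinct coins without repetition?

P(21,3) = 21!/(21-3)! = 21!/18!.

Final answer: P(21,3) = 7980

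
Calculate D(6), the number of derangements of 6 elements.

Derangements satisfy D(n) = (n-1)(D(n-1) + D(n-2)), starting from D(0)=1, D(1)=0.
D(2) = 1 x (0 + 1) = 1
D(3) = 2 x (1 + 0) = 2
D(4) = 3 x (2 + 1) = 9
D(5) = 4 x (9 + 2) = 44
D(6) = 5 x (D(5) + D(4)) = 5 x (44 + 9)

Final answer: D(6) = 265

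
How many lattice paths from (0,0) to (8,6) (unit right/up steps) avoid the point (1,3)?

Total paths to (8,6): C(14,6) = 3003.
Paths through (1,3): C(4,3) x C(10,3) = 480.
Avoiding (1,3): 3003 - 480.

Final answer: 2523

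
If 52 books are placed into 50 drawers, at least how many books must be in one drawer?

By the pigeonhole principle: ceiling(52/50).

Final answer: 2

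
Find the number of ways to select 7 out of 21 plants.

C(21,7) = 21!/(7! x 14!).

Final answer: \binom{21}{7} = 116280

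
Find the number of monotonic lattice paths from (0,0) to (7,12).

Each path has 7 right steps and 12 up steps in some order (19 steps total).
Choose which 12 of the 19 steps are up: C(19,12).

Final answer: C(19,12) = 50388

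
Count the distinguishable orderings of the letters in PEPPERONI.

Letters (E:2, I:1, N:1, O:1, P:3, R:1). Total letters: 9.
Permutations = 9!/(3! x 2!).

Final answer: 30240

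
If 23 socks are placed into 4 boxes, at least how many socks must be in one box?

By the pigeonhole principle: ceiling(23/4).

Final answer: 6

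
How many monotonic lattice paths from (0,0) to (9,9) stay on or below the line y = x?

Total monotonic paths to (9,9): C(18,9) = 48620.
A path is bad iff it touches y = x + 1; reflecting its initial segment maps bad paths bijectively onto all paths to (8,10), of which there are C(18,10) = 43758.
Valid Dyck paths: 48620 - 43758.
(These counts are the Catalan numbers.)

Final answer: C_{9} = 4862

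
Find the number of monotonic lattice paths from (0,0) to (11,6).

Each path has 11 right steps and 6 up steps in some order (17 steps total).
Choose which 6 of the 17 steps are up: C(17,6).

Final answer: C(17,6) = 12376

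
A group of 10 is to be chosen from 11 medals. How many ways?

C(11,10) = 11!/(10! x 1!).

Final answer: \binom{11}{10} = 11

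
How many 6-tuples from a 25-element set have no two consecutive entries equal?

First character: 25 choices. Each subsequent: 24 choices (must differ from the previous one).
Total: 25 x 24^5.

Final answer: 25 x 24^{5} = 199065600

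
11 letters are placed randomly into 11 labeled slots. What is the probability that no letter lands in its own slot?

Derangements satisfy D(n) = (n-1)(D(n-1) + D(n-2)), starting from D(0)=1, D(1)=0.
Building up: D(2)=1, D(3)=2, D(4)=9, D(5)=44, D(6)=265, D(7)=1854, D(8)=14833, D(9)=133496, D(10)=1334961, D(11)=14684570.
Total arrangements: 11! = 39916800.
Probability = D(11)/11! = 1468457/3991680.

Final answer: D(11)/11! = 14684570/39916800 = 0.367879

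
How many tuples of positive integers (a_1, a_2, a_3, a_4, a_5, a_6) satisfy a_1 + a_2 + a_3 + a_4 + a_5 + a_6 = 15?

Substitute a'_i = a_i - 1 (so a'_i >= 0). Then sum a'_i = 15 - 6 = 9.
Stars and bars: C(9+6-1, 6-1) = C(14,5).

Final answer: C(14,5) = 2002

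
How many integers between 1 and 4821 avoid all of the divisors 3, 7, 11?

|div by 3|=1607, |div by 7|=688, |div by 11|=438.
|div by 3&7|=229, |div by 3&11|=146, |div by 7&11|=62, |div by all|=20.
By inclusion-exclusion, divisible by at least one: 1607+688+438-229-146-62+20 = 2316.
Not divisible by any: 4821 - 2316.

Final answer: 2505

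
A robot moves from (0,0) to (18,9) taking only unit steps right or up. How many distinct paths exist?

Each path has 18 right steps and 9 up steps in some order (27 steps total).
Choose which 9 of the 27 steps are up: C(27,9).

Final answer: C(27,9) = 4686825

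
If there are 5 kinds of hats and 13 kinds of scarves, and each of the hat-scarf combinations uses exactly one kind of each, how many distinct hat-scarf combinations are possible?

By the multiplication principle: 5 x 13.

Final answer: 65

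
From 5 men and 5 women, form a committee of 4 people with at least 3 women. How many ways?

Sum over valid woman counts:
C(5,3)C(5,1) = 50
C(5,4)C(5,0) = 5
Total: 50 + 5.

Final answer: 55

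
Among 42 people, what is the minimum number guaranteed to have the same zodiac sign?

There are 12 possible values for zodiac sign. With 42 people and 12 categories, by pigeonhole: ceiling(42/12).

Final answer: 4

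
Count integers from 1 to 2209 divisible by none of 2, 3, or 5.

|div by 2|=1104, |div by 3|=736, |div by 5|=441.
|div by 2&3|=368, |div by 2&5|=220, |div by 3&5|=147, |div by all|=73.
By inclusion-exclusion, divisible by at least one: 1104+736+441-368-220-147+73 = 1619.
Not divisible by any: 2209 - 1619.

Final answer: 590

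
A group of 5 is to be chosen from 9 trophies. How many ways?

C(9,5) = 9!/(5! x (9-5)!).

Final answer: C(9,5) = 126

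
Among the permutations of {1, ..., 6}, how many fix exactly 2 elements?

Choose which 2 elements are fixed: C(6,2) = 15.
Derange the remaining 4 using D(j) = (j-1)(D(j-1) + D(j-2)), D(0)=1, D(1)=0: D(2)=1, D(3)=2, D(4)=9.
Total: 15 x 9.

Final answer: C(6,2) D(4) = 135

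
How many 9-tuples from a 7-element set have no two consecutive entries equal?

First character: 7 choices. Each subsequent: 6 choices (must differ from the previous one).
Total: 7 x 6^8.

Final answer: 7 x 6^{8} = 11757312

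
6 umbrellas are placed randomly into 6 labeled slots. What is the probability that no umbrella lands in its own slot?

Use the recurrence D(n) = (n-1)(D(n-1) + D(n-2)) with D(0)=1, D(1)=0.
Building up: D(2)=1, D(3)=2, D(4)=9, D(5)=44, D(6)=265.
Total arrangements: 6! = 720.
Probability = D(6)/6! = 53/144.

Final answer: D(6)/6! = 265/720 = 0.368056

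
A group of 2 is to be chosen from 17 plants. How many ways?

C(17,2) = 17!/(2! x (17-2)!).

Final answer: C(17,2) = 136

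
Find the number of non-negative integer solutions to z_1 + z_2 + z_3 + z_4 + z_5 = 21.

Stars and bars with 21 stars and 4 bars:
C(21+5-1, 5-1) = C(25,4).

Final answer: C(25,4) = 12650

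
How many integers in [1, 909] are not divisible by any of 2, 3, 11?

|div by 2|=454, |div by 3|=303, |div by 11|=82.
|div by 2&3|=151, |div by 2&11|=41, |div by 3&11|=27, |div by all|=13.
By inclusion-exclusion, divisible by at least one: 454+303+82-151-41-27+13 = 633.
Not divisible by any: 909 - 633.

Final answer: 276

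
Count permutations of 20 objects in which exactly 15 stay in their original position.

Choose which 15 elements are fixed: C(20,15) = 15504.
Derange the remaining 5 using D(j) = (j-1)(D(j-1) + D(j-2)), D(0)=1, D(1)=0: D(2)=1, D(3)=2, D(4)=9, D(5)=44.
Total: 15504 x 44.

Final answer: C(20,15) D(5) = 682176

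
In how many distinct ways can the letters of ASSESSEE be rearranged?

Letters (A:1, E:3, S:4). Total letters: 8.
Permutations = 8!/(4! x 3!).

Final answer: 280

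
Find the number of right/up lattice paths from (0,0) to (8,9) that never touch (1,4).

Total paths to (8,9): C(17,9) = 24310.
Paths through (1,4): C(5,4) x C(12,5) = 3960.
Avoiding (1,4): 24310 - 3960.

Final answer: 20350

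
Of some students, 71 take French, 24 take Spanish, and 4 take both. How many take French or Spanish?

|A union B| = |A| + |B| - |A intersect B| = 71 + 24 - 4.

Final answer: 91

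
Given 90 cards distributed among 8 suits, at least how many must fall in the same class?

By pigeonhole with 90 objects and 8 categories: ceiling(90/8).

Final answer: 12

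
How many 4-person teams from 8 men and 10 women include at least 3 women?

Sum over valid woman counts:
C(10,3)C(8,1) = 960
C(10,4)C(8,0) = 210
Total: 960 + 210.

Final answer: 1170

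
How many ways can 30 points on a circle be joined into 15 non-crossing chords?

This is counted by the nth Catalan number C_n. Here n = 30/2 = 15.
Using C_0 = 1 and C_(k+1) = C_k x 2(2k+1)/(k+2), build up term by term: C_1=1, C_2=2, C_3=5, C_4=14, C_5=42, C_6=132, C_7=429, C_8=1430, C_9=4862, C_10=16796, C_11=58786, C_12=208012, C_13=742900, C_14=2674440, C_15=9694845.

Final answer: C_{15} = 9694845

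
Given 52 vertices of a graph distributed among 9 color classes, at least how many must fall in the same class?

By pigeonhole with 52 objects and 9 categories: ceiling(52/9).

Final answer: 6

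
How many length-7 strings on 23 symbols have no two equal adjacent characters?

First character: 23 choices. Each subsequent: 22 choices (must differ from the previous one).
Total: 23 x 22^6.

Final answer: 23 x 22^{6} = 2607737792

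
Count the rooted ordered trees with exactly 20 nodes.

This is counted by the nth Catalan number C_n. Here n = 20 - 1 = 19.
Using C_0 = 1 and C_(k+1) = C_k x 2(2k+1)/(k+2), build up term by term: C_1=1, C_2=2, C_3=5, C_4=14, C_5=42, C_6=132, C_7=429, C_8=1430, C_9=4862, C_10=16796, C_11=58786, C_12=208012, C_13=742900, C_14=2674440, C_15=9694845, C_16=35357670, C_17=129644790, C_18=477638700, C_19=1767263190.

Final answer: C_{19} = 1767263190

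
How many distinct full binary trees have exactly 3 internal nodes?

This is counted by the nth Catalan number C_n. Here n = 3.
C_n = C(2n,n)/(n+1), so C_{3} = C(6,3)/4 = 20/4.

Final answer: C_{3} = 5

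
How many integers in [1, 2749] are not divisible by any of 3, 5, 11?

|div by 3|=916, |div by 5|=549, |div by 11|=249.
|div by 3&5|=183, |div by 3&11|=83, |div by 5&11|=49, |div by all|=16.
By inclusion-exclusion, divisible by at least one: 916+549+249-183-83-49+16 = 1415.
Not divisible by any: 2749 - 1415.

Final answer: 1334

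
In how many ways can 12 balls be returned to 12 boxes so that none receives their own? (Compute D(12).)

D(n) = (n-1)(D(n-1) + D(n-2)), D(0)=1, D(1)=0.
D(2) = 1 x (0 + 1) = 1
D(3) = 2 x (1 + 0) = 2
D(4) = 3 x (2 + 1) = 9
D(5) = 4 x (9 + 2) = 44
D(6) = 5 x (44 + 9) = 265
D(7) = 6 x (265 + 44) = 1854
D(8) = 7 x (1854 + 265) = 14833
D(9) = 8 x (14833 + 1854) = 133496
D(10) = 9 x (133496 + 14833) = 1334961
D(11) = 10 x (1334961 + 133496) = 14684570
D(12) = 11 x (D(11) + D(10)) = 11 x (14684570 + 1334961)

Final answer: D(12) = 176214841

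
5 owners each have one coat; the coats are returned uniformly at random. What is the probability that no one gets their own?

D(n) = (n-1)(D(n-1) + D(n-2)), D(0)=1, D(1)=0.
Building up: D(2)=1, D(3)=2, D(4)=9, D(5)=44.
Total arrangements: 5! = 120.
Probability = D(5)/5! = 11/30.

Final answer: D(5)/5! = 44/120 = 0.366667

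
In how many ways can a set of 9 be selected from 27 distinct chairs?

C(27,9) = 27!/(9! x 18!).

Final answer: \binom{27}{9} = 4686825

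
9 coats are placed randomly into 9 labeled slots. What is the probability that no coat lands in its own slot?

D(n) = (n-1)(D(n-1) + D(n-2)), D(0)=1, D(1)=0.
Building up: D(2)=1, D(3)=2, D(4)=9, D(5)=44, D(6)=265, D(7)=1854, D(8)=14833, D(9)=133496.
Total arrangements: 9! = 362880.
Probability = D(9)/9! = 16687/45360.

Final answer: D(9)/9! = 133496/362880 = 0.367879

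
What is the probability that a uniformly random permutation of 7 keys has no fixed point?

Derangements satisfy D(n) = (n-1)(D(n-1) + D(n-2)), starting from D(0)=1, D(1)=0.
Building up: D(2)=1, D(3)=2, D(4)=9, D(5)=44, D(6)=265, D(7)=1854.
Total arrangements: 7! = 5040.
Probability = D(7)/7! = 103/280.

Final answer: D(7)/7! = 1854/5040 = 0.367857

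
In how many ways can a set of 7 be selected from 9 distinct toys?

C(9,7) = 9!/(7! x (9-7)!).

Final answer: C(9,7) = 36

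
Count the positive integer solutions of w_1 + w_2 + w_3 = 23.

Substitute w'_i = w_i - 1 (so w'_i >= 0). Then sum w'_i = 23 - 3 = 20.
Stars and bars: C(20+3-1, 3-1) = C(22,2).

Final answer: C(22,2) = 231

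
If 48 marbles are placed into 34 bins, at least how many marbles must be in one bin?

By the pigeonhole principle: ceiling(48/34).

Final answer: 2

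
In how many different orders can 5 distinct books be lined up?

The number of ways to arrange 5 distinct objects is 5!.

Final answer: 5! = 120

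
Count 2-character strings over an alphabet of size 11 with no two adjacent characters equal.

Let g(n) count such strings. g(1) = 11, and each valid string of length n-1 extends in 10 ways (any symbol but the last), so g(n) = 10 g(n-1).
Total: g(2) = 11 x 10^1.

Final answer: 11 x 10^{1} = 110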